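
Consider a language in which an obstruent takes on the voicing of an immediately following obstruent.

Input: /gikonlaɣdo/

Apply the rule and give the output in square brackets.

[gikonlaɣdo]

no segment meets the rule's conditions; no change.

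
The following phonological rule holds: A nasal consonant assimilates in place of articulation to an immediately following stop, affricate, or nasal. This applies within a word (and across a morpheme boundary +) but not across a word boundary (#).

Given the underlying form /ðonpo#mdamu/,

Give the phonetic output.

/n/ before /p/ (labial) → [m]
/m/ before /d/ (alveolar) → [n]

[ðompo#ndamu]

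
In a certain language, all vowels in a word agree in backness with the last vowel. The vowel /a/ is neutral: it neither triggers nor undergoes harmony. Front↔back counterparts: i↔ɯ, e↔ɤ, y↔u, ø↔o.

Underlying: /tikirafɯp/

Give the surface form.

[tɯkɯrafɯp]

/i/ harmonizes with /ɯ/ ([+back]) → [ɯ]
/i/ harmonizes with /ɯ/ ([+back]) → [ɯ]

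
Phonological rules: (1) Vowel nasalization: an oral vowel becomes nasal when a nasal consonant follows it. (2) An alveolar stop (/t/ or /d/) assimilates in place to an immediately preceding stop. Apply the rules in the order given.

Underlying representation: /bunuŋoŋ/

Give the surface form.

Rule 1: /u/ before nasal /n/ → [ũ]
Rule 1: /u/ before nasal /ŋ/ → [ũ]
Rule 1: /o/ before nasal /ŋ/ → [õ]
After rule 1: bũnũŋõŋ
Rule 2: no segment meets the rule's conditions; no change.

[bũnũŋõŋ]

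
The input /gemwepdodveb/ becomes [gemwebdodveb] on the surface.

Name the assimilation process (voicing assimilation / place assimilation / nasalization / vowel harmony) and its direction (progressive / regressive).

voicing assimilation, regressive

/p/→[b].
Each target copies a feature from the following segment, so the direction is regressive.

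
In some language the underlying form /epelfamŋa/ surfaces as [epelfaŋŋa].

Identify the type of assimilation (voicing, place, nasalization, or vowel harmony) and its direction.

/m/→[ŋ].
Each target copies a feature from the following segment, so the direction is regressive.

place assimilation, regressive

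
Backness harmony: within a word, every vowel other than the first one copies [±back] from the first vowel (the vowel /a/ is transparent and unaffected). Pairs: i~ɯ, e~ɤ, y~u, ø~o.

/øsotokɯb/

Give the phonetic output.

/o/ harmonizes with /ø/ ([-back]) → [ø]
/o/ harmonizes with /ø/ ([-back]) → [ø]
/ɯ/ harmonizes with /ø/ ([-back]) → [i]

[øsøtøkib]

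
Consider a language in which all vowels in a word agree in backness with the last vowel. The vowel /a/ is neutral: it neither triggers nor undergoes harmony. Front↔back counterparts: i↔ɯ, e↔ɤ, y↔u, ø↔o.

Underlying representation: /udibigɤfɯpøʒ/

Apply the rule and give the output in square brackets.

/u/ harmonizes with /ø/ ([-back]) → [y]
/ɤ/ harmonizes with /ø/ ([-back]) → [e]
/ɯ/ harmonizes with /ø/ ([-back]) → [i]

[ydibigefipøʒ]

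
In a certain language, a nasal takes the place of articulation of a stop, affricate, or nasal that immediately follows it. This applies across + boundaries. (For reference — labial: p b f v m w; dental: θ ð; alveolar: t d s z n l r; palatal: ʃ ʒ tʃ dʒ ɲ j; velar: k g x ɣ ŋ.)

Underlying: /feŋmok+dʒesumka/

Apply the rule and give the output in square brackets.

[femmok+dʒesuŋka]

/ŋ/ before /m/ (labial) → [m]
/m/ before /k/ (velar) → [ŋ]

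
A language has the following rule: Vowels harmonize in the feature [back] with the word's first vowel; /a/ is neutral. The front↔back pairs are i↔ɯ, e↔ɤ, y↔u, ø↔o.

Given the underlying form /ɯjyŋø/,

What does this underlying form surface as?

[ɯjuŋo]

/y/ harmonizes with /ɯ/ ([+back]) → [u]
/ø/ harmonizes with /ɯ/ ([+back]) → [o]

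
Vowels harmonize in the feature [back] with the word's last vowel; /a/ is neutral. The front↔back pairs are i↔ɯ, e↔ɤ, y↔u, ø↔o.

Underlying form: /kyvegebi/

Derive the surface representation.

no segment meets the rule's conditions; no change.

[kyvegebi]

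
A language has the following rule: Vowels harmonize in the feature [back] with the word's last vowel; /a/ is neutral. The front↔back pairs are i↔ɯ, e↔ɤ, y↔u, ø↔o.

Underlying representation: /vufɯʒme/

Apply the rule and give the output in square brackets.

/u/ harmonizes with /e/ ([-back]) → [y]
/ɯ/ harmonizes with /e/ ([-back]) → [i]

[vyfiʒme]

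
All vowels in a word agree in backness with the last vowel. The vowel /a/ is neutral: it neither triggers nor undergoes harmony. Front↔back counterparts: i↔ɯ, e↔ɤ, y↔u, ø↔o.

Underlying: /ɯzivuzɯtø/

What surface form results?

[izivyzitø]

/ɯ/ harmonizes with /ø/ ([-back]) → [i]
/u/ harmonizes with /ø/ ([-back]) → [y]
/ɯ/ harmonizes with /ø/ ([-back]) → [i]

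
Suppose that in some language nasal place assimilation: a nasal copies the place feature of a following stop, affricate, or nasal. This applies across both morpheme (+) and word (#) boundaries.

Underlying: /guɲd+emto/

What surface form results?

/ɲ/ before /d/ (alveolar) → [n]
/m/ before /t/ (alveolar) → [n]

[gund+ento]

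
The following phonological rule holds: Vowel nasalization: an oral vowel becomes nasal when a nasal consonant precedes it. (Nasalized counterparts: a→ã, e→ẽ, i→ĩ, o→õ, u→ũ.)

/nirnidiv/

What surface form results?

[nĩrnĩdiv]

/i/ after nasal /n/ → [ĩ]
/i/ after nasal /n/ → [ĩ]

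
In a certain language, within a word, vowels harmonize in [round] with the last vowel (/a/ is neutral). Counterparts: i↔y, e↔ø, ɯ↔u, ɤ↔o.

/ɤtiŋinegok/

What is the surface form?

/ɤ/ harmonizes with /o/ ([+round]) → [o]
/i/ harmonizes with /o/ ([+round]) → [y]
/i/ harmonizes with /o/ ([+round]) → [y]
/e/ harmonizes with /o/ ([+round]) → [ø]

[otyŋynøgok]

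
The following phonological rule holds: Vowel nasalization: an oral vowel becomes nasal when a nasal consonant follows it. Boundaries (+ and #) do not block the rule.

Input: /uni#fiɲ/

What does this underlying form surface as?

/u/ before nasal /n/ → [ũ]
/i/ before nasal /ɲ/ → [ĩ]

[ũni#fĩɲ]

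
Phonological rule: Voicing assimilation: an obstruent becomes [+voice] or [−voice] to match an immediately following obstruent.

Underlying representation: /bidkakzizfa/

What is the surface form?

[bitkagzisfa]

/d/ before /k/ (voiceless) → [t]
/k/ before /z/ (voiced) → [g]
/z/ before /f/ (voiceless) → [s]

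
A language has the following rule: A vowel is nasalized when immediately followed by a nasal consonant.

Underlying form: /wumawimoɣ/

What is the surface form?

[wũmawĩmoɣ]

/u/ before nasal /m/ → [ũ]
/i/ before nasal /m/ → [ĩ]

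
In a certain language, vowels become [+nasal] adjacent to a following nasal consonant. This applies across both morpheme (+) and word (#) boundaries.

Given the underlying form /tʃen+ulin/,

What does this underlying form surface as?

[tʃẽn+ulĩn]

/e/ before nasal /n/ → [ẽ]
/i/ before nasal /n/ → [ĩ]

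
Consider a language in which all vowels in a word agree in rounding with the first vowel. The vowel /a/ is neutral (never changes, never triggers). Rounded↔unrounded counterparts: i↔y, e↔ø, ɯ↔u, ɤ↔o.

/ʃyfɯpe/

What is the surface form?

/ɯ/ harmonizes with /y/ ([+round]) → [u]
/e/ harmonizes with /y/ ([+round]) → [ø]

[ʃyfupø]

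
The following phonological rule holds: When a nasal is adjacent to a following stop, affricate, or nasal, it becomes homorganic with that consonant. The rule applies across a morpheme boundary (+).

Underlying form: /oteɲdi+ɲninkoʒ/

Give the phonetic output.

[otendi+nniŋkoʒ]

/ɲ/ before /d/ (alveolar) → [n]
/ɲ/ before /n/ (alveolar) → [n]
/n/ before /k/ (velar) → [ŋ]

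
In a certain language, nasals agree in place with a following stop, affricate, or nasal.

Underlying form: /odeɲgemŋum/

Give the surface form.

/ɲ/ before /g/ (velar) → [ŋ]
/m/ before /ŋ/ (velar) → [ŋ]

[odeŋgeŋŋum]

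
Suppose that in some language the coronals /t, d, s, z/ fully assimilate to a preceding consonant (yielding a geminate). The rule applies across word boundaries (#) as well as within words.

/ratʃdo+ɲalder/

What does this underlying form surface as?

[ratʃtʃo+ɲaller]

/d/ after /tʃ/ → [tʃ] (total assimilation)
/d/ after /l/ → [l] (total assimilation)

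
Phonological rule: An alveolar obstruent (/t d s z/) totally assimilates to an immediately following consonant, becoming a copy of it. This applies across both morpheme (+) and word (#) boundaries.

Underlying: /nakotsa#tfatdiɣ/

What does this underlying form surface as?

/t/ before /s/ → [s] (total assimilation)
/t/ before /f/ → [f] (total assimilation)
/t/ before /d/ → [d] (total assimilation)

[nakossa#ffaddiɣ]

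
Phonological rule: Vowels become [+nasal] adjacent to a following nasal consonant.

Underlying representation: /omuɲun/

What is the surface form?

[õmũɲũn]

/o/ before nasal /m/ → [õ]
/u/ before nasal /ɲ/ → [ũ]
/u/ before nasal /n/ → [ũ]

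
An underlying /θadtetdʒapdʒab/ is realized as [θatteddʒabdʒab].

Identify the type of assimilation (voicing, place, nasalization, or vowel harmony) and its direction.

voicing assimilation, regressive

/d/→[t] /t/→[d] /p/→[b].
Each target copies a feature from the following segment, so the direction is regressive.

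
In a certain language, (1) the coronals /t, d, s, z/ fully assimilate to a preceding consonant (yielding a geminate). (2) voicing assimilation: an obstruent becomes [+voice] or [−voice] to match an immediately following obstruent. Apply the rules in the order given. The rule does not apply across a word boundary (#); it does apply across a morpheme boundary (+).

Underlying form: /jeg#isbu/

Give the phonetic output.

Rule 1: no segment meets the rule's conditions; no change.
After rule 1: jeg#isbu
Rule 2: /s/ before /b/ (voiced) → [z]

[jeg#izbu]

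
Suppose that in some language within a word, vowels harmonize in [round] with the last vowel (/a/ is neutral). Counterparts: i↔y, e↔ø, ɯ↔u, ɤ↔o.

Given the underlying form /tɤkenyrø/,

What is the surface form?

/ɤ/ harmonizes with /ø/ ([+round]) → [o]
/e/ harmonizes with /ø/ ([+round]) → [ø]

[tokønyrø]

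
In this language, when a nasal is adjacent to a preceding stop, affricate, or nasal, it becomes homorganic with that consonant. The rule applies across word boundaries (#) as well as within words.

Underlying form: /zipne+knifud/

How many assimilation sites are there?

/n/ after /p/ (labial) → [m]
/n/ after /k/ (velar) → [ŋ]
2 segments change.

2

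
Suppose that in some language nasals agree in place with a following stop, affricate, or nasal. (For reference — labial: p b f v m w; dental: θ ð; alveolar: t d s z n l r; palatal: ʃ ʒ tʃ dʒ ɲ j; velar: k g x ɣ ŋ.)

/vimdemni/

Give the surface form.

[vindenni]

/m/ before /d/ (alveolar) → [n]
/m/ before /n/ (alveolar) → [n]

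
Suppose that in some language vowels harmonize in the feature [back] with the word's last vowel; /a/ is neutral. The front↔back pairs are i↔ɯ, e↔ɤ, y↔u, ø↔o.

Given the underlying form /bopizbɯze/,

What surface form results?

[bøpizbize]

/o/ harmonizes with /e/ ([-back]) → [ø]
/ɯ/ harmonizes with /e/ ([-back]) → [i]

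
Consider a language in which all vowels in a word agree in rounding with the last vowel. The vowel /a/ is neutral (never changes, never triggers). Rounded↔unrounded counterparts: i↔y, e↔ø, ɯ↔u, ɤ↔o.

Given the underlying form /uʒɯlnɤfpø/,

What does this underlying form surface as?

[uʒulnofpø]

/ɯ/ harmonizes with /ø/ ([+round]) → [u]
/ɤ/ harmonizes with /ø/ ([+round]) → [o]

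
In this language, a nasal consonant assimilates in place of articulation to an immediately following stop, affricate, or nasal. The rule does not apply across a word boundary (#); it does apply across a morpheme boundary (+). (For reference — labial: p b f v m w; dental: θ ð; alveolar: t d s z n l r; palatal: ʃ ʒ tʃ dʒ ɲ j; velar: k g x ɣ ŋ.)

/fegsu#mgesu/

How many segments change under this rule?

1

/m/ before /g/ (velar) → [ŋ]
1 segment changes.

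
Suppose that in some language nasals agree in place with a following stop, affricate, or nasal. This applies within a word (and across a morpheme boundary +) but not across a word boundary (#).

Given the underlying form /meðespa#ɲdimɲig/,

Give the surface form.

/ɲ/ before /d/ (alveolar) → [n]
/m/ before /ɲ/ (palatal) → [ɲ]

[meðespa#ndiɲɲig]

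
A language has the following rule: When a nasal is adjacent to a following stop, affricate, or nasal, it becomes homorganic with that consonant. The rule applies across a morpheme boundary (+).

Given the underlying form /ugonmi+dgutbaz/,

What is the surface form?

/n/ before /m/ (labial) → [m]

[ugommi+dgutbaz]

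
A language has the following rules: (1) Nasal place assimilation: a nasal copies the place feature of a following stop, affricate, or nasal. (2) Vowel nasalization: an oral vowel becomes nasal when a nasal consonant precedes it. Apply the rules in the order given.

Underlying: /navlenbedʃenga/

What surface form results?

Rule 1: /n/ before /b/ (labial) → [m]
Rule 1: /n/ before /g/ (velar) → [ŋ]
After rule 1: navlembedʃeŋga
Rule 2: /a/ after nasal /n/ → [ã]

[nãvlembedʃeŋga]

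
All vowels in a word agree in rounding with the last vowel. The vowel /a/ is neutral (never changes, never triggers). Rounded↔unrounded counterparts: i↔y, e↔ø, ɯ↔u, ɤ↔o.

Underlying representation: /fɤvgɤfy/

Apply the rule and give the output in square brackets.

[fovgofy]

/ɤ/ harmonizes with /y/ ([+round]) → [o]
/ɤ/ harmonizes with /y/ ([+round]) → [o]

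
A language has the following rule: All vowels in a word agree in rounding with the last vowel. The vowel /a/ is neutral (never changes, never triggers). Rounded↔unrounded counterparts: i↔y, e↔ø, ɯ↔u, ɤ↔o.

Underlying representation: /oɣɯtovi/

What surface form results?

[ɤɣɯtɤvi]

/o/ harmonizes with /i/ ([-round]) → [ɤ]
/o/ harmonizes with /i/ ([-round]) → [ɤ]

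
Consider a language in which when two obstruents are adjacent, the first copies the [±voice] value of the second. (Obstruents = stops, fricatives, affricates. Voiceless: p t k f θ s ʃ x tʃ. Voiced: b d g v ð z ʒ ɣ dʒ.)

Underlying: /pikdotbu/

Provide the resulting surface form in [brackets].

/k/ before /d/ (voiced) → [g]
/t/ before /b/ (voiced) → [d]

[pigdodbu]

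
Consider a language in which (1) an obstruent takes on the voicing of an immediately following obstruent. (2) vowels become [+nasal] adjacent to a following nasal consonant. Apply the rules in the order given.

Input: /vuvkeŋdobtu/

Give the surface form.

Rule 1: /v/ before /k/ (voiceless) → [f]
Rule 1: /b/ before /t/ (voiceless) → [p]
After rule 1: vufkeŋdoptu
Rule 2: /e/ before nasal /ŋ/ → [ẽ]

[vufkẽŋdoptu]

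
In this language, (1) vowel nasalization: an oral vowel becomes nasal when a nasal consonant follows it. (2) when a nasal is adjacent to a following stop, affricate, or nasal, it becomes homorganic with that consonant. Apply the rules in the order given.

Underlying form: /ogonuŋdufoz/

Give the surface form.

Rule 1: /o/ before nasal /n/ → [õ]
Rule 1: /u/ before nasal /ŋ/ → [ũ]
After rule 1: ogõnũŋdufoz
Rule 2: /ŋ/ before /d/ (alveolar) → [n]

[ogõnũndufoz]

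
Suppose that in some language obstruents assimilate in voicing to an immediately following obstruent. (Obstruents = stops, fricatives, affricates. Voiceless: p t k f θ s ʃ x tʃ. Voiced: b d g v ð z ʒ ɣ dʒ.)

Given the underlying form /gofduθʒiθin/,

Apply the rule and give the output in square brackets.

/f/ before /d/ (voiced) → [v]
/θ/ before /ʒ/ (voiced) → [ð]

[govduðʒiθin]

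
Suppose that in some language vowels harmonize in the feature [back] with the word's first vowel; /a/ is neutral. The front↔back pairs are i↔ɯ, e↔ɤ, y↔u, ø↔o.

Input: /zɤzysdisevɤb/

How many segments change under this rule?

/y/ harmonizes with /ɤ/ ([+back]) → [u]
/i/ harmonizes with /ɤ/ ([+back]) → [ɯ]
/e/ harmonizes with /ɤ/ ([+back]) → [ɤ]
3 segments change.

3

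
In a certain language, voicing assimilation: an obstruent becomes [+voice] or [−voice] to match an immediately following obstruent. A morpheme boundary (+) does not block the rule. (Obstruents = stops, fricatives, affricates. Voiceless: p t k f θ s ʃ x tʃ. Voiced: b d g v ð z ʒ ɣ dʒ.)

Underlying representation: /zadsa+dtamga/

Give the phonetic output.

/d/ before /s/ (voiceless) → [t]
/d/ before /t/ (voiceless) → [t]

[zatsa+ttamga]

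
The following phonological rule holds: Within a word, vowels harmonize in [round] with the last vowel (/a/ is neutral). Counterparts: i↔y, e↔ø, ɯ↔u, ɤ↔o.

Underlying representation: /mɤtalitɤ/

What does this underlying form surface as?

[mɤtalitɤ]

no segment meets the rule's conditions; no change.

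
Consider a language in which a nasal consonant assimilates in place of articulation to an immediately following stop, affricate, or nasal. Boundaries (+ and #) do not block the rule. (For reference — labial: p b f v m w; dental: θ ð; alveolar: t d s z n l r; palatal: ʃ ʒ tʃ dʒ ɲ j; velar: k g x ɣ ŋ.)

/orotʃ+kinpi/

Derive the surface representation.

[orotʃ+kimpi]

/n/ before /p/ (labial) → [m]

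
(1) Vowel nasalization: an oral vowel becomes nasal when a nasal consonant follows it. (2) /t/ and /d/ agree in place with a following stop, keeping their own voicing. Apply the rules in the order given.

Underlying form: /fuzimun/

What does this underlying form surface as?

[fuzĩmũn]

Rule 1: /i/ before nasal /m/ → [ĩ]
Rule 1: /u/ before nasal /n/ → [ũ]
After rule 1: fuzĩmũn
Rule 2: no segment meets the rule's conditions; no change.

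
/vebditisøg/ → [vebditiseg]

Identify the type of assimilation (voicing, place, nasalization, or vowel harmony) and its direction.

vowel harmony, progressive

/ø/→[e].
Vowels agree with the first vowel, so the harmony is progressive.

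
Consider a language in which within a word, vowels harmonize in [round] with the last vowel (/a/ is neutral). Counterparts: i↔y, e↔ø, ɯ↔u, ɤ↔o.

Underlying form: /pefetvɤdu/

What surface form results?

[pøføtvodu]

/e/ harmonizes with /u/ ([+round]) → [ø]
/e/ harmonizes with /u/ ([+round]) → [ø]
/ɤ/ harmonizes with /u/ ([+round]) → [o]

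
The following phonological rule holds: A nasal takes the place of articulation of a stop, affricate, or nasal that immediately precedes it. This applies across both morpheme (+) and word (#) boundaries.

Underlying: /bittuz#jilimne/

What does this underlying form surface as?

[bittuz#jilimme]

/n/ after /m/ (labial) → [m]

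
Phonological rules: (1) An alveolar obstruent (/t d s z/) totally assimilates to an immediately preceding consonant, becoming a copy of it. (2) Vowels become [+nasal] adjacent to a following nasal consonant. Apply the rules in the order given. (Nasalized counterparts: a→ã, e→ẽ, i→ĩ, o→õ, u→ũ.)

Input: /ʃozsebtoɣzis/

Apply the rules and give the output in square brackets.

Rule 1: /s/ after /z/ → [z] (total assimilation)
Rule 1: /t/ after /b/ → [b] (total assimilation)
Rule 1: /z/ after /ɣ/ → [ɣ] (total assimilation)
After rule 1: ʃozzebboɣɣis
Rule 2: no segment meets the rule's conditions; no change.

[ʃozzebboɣɣis]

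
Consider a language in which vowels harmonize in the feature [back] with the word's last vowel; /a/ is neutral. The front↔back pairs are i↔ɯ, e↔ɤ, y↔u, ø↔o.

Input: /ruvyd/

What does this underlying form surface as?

[ryvyd]

/u/ harmonizes with /y/ ([-back]) → [y]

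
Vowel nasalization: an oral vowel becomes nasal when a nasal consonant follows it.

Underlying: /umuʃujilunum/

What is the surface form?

[ũmuʃujilũnũm]

/u/ before nasal /m/ → [ũ]
/u/ before nasal /n/ → [ũ]
/u/ before nasal /m/ → [ũ]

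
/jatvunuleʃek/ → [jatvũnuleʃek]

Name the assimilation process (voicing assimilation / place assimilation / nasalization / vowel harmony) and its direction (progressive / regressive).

/u/→[ũ].
Each target copies a feature from the following segment, so the direction is regressive.

nasalization, regressive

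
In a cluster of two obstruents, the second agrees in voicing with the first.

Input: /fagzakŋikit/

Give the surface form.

[fagzakŋikit]

no segment meets the rule's conditions; no change.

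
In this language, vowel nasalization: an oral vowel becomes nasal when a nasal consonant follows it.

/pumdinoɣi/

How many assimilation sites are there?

/u/ before nasal /m/ → [ũ]
/i/ before nasal /n/ → [ĩ]
2 segments change.

2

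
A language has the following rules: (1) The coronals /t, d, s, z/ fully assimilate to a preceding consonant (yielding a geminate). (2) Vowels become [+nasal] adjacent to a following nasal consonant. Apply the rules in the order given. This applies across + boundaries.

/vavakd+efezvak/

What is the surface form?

Rule 1: /d/ after /k/ → [k] (total assimilation)
After rule 1: vavakk+efezvak
Rule 2: no segment meets the rule's conditions; no change.

[vavakk+efezvak]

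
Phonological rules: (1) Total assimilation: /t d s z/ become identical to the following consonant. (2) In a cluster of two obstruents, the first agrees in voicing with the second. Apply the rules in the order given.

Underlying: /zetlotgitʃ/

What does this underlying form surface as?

Rule 1: /t/ before /l/ → [l] (total assimilation)
Rule 1: /t/ before /g/ → [g] (total assimilation)
After rule 1: zelloggitʃ
Rule 2: no segment meets the rule's conditions; no change.

[zelloggitʃ]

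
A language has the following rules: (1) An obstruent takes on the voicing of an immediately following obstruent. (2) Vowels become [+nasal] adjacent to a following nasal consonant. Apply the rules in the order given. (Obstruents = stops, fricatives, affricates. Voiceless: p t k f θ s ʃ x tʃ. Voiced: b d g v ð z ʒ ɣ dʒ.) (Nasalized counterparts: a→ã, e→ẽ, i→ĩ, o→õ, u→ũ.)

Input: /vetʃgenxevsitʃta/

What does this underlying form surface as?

Rule 1: /tʃ/ before /g/ (voiced) → [dʒ]
Rule 1: /v/ before /s/ (voiceless) → [f]
After rule 1: vedʒgenxefsitʃta
Rule 2: /e/ before nasal /n/ → [ẽ]

[vedʒgẽnxefsitʃta]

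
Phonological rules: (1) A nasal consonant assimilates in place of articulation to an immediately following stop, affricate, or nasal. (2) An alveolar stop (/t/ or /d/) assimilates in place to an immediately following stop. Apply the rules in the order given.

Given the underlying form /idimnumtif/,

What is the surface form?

[idinnuntif]

Rule 1: /m/ before /n/ (alveolar) → [n]
Rule 1: /m/ before /t/ (alveolar) → [n]
After rule 1: idinnuntif
Rule 2: no segment meets the rule's conditions; no change.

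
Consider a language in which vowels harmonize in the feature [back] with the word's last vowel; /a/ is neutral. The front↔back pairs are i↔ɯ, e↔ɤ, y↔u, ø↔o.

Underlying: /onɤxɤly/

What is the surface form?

[ønexely]

/o/ harmonizes with /y/ ([-back]) → [ø]
/ɤ/ harmonizes with /y/ ([-back]) → [e]
/ɤ/ harmonizes with /y/ ([-back]) → [e]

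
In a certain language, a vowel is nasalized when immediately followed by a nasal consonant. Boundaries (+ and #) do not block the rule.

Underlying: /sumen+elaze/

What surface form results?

/u/ before nasal /m/ → [ũ]
/e/ before nasal /n/ → [ẽ]

[sũmẽn+elaze]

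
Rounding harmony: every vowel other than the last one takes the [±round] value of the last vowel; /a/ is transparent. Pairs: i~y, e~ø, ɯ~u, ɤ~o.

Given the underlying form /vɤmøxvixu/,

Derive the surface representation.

/ɤ/ harmonizes with /u/ ([+round]) → [o]
/i/ harmonizes with /u/ ([+round]) → [y]

[vomøxvyxu]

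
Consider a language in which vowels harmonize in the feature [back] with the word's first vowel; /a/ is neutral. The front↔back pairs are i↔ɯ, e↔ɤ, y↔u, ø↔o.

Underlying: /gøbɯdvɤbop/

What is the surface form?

/ɯ/ harmonizes with /ø/ ([-back]) → [i]
/ɤ/ harmonizes with /ø/ ([-back]) → [e]
/o/ harmonizes with /ø/ ([-back]) → [ø]

[gøbidvebøp]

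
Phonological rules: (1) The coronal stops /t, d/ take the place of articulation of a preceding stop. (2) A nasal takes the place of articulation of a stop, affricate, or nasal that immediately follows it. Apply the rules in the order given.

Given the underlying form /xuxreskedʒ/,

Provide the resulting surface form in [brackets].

[xuxreskedʒ]

Rule 1: no segment meets the rule's conditions; no change.
After rule 1: xuxreskedʒ
Rule 2: no segment meets the rule's conditions; no change.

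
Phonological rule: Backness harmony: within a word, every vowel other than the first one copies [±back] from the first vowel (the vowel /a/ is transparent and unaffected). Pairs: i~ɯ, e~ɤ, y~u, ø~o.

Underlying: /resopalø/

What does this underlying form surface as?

/o/ harmonizes with /e/ ([-back]) → [ø]

[resøpalø]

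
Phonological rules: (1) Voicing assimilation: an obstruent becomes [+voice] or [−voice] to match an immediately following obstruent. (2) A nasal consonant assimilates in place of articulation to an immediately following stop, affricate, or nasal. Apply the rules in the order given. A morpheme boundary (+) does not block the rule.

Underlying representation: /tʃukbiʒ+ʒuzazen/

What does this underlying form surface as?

Rule 1: /k/ before /b/ (voiced) → [g]
After rule 1: tʃugbiʒ+ʒuzazen
Rule 2: no segment meets the rule's conditions; no change.

[tʃugbiʒ+ʒuzazen]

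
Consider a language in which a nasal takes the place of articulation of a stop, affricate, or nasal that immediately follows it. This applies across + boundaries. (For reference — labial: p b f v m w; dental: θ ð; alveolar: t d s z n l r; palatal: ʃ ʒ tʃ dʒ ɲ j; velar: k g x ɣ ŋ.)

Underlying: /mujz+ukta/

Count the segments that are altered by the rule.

No segment meets the rule's conditions.

0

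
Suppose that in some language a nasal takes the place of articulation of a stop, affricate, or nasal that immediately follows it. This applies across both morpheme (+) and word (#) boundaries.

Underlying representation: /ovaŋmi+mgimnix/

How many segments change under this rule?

/ŋ/ before /m/ (labial) → [m]
/m/ before /g/ (velar) → [ŋ]
/m/ before /n/ (alveolar) → [n]
3 segments change.

3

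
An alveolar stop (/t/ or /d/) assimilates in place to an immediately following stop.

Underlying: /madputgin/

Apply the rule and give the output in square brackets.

[mabpukgin]

/d/ before /p/ (labial) → [b]
/t/ before /g/ (velar) → [k]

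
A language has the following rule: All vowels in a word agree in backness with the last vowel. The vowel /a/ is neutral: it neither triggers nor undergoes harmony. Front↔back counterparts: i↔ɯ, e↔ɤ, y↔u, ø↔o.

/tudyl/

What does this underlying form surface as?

/u/ harmonizes with /y/ ([-back]) → [y]

[tydyl]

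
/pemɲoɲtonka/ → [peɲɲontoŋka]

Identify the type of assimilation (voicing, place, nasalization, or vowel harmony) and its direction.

/m/→[ɲ] /ɲ/→[n] /n/→[ŋ].
Each target copies a feature from the following segment, so the direction is regressive.

place assimilation, regressive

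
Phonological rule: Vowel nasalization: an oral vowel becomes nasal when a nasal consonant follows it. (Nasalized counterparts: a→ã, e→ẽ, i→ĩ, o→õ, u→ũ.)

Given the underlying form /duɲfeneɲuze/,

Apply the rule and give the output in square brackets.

[dũɲfẽnẽɲuze]

/u/ before nasal /ɲ/ → [ũ]
/e/ before nasal /n/ → [ẽ]
/e/ before nasal /ɲ/ → [ẽ]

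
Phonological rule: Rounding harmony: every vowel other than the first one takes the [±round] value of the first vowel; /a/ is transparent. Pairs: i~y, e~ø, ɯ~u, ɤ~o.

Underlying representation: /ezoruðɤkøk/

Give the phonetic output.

[ezɤrɯðɤkek]

/o/ harmonizes with /e/ ([-round]) → [ɤ]
/u/ harmonizes with /e/ ([-round]) → [ɯ]
/ø/ harmonizes with /e/ ([-round]) → [e]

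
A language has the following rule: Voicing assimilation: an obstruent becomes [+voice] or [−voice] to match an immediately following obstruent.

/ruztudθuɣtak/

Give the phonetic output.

[rustutθuxtak]

/z/ before /t/ (voiceless) → [s]
/d/ before /θ/ (voiceless) → [t]
/ɣ/ before /t/ (voiceless) → [x]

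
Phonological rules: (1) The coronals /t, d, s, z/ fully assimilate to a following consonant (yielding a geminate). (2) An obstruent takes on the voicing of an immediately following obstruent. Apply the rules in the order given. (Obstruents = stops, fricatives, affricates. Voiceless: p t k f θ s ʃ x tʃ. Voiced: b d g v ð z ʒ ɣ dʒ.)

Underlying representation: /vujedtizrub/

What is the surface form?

[vujettirrub]

Rule 1: /d/ before /t/ → [t] (total assimilation)
Rule 1: /z/ before /r/ → [r] (total assimilation)
After rule 1: vujettirrub
Rule 2: no segment meets the rule's conditions; no change.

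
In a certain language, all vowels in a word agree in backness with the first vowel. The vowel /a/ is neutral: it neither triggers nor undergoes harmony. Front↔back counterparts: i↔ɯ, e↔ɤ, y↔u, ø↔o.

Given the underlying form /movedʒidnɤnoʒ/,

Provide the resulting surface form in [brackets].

[movɤdʒɯdnɤnoʒ]

/e/ harmonizes with /o/ ([+back]) → [ɤ]
/i/ harmonizes with /o/ ([+back]) → [ɯ]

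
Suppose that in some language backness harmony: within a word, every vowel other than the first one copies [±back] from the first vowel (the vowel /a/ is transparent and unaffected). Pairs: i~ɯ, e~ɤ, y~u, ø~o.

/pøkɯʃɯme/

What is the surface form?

[pøkiʃime]

/ɯ/ harmonizes with /ø/ ([-back]) → [i]
/ɯ/ harmonizes with /ø/ ([-back]) → [i]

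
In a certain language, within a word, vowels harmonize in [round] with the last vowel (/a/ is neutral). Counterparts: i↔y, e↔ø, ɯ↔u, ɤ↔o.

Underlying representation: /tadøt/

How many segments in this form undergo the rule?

0

No segment meets the rule's conditions.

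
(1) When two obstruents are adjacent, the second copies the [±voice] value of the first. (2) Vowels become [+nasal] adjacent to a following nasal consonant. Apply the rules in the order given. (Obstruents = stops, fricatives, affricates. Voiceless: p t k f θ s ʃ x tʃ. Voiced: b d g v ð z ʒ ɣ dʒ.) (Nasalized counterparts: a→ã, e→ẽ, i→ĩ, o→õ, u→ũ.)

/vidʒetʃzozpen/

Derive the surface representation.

[vidʒetʃsozbẽn]

Rule 1: /z/ after /tʃ/ (voiceless) → [s]
Rule 1: /p/ after /z/ (voiced) → [b]
After rule 1: vidʒetʃsozben
Rule 2: /e/ before nasal /n/ → [ẽ]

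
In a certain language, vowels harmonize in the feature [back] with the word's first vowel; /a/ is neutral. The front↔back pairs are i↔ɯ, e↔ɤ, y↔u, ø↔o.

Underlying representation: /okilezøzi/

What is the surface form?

[okɯlɤzozɯ]

/i/ harmonizes with /o/ ([+back]) → [ɯ]
/e/ harmonizes with /o/ ([+back]) → [ɤ]
/ø/ harmonizes with /o/ ([+back]) → [o]
/i/ harmonizes with /o/ ([+back]) → [ɯ]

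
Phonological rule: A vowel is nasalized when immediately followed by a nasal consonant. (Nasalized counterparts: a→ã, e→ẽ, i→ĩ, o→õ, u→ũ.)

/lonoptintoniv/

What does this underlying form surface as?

/o/ before nasal /n/ → [õ]
/i/ before nasal /n/ → [ĩ]
/o/ before nasal /n/ → [õ]

[lõnoptĩntõniv]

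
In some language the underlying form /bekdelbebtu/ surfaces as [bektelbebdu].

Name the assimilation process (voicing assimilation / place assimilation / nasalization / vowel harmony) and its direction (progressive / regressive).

voicing assimilation, progressive

/d/→[t] /t/→[d].
Each target copies a feature from the preceding segment, so the direction is progressive.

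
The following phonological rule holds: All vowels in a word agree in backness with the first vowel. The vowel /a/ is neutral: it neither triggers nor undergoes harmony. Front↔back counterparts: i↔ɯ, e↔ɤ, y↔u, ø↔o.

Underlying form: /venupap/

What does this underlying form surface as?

/u/ harmonizes with /e/ ([-back]) → [y]

[venypap]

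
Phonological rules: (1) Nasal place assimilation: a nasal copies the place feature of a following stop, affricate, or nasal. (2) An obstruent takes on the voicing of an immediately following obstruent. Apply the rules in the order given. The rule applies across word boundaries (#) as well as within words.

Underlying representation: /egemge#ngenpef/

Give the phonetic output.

Rule 1: /m/ before /g/ (velar) → [ŋ]
Rule 1: /n/ before /g/ (velar) → [ŋ]
Rule 1: /n/ before /p/ (labial) → [m]
After rule 1: egeŋge#ŋgempef
Rule 2: no segment meets the rule's conditions; no change.

[egeŋge#ŋgempef]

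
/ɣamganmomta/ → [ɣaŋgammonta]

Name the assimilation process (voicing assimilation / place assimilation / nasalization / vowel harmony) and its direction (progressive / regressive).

/m/→[ŋ] /n/→[m] /m/→[n].
Each target copies a feature from the following segment, so the direction is regressive.

place assimilation, regressive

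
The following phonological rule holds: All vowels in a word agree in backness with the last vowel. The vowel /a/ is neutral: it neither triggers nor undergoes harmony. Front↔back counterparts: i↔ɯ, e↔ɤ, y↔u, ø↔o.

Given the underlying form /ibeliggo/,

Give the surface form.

/i/ harmonizes with /o/ ([+back]) → [ɯ]
/e/ harmonizes with /o/ ([+back]) → [ɤ]
/i/ harmonizes with /o/ ([+back]) → [ɯ]

[ɯbɤlɯggo]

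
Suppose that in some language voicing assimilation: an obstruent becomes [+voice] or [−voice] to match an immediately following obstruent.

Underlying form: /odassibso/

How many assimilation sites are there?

1

/b/ before /s/ (voiceless) → [p]
1 segment changes.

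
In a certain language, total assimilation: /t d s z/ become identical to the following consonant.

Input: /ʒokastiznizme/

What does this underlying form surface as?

[ʒokattinnimme]

/s/ before /t/ → [t] (total assimilation)
/z/ before /n/ → [n] (total assimilation)
/z/ before /m/ → [m] (total assimilation)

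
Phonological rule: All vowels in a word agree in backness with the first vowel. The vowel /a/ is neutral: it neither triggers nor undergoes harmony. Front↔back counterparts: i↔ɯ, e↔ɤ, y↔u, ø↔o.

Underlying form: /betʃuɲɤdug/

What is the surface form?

/u/ harmonizes with /e/ ([-back]) → [y]
/ɤ/ harmonizes with /e/ ([-back]) → [e]
/u/ harmonizes with /e/ ([-back]) → [y]

[betʃyɲedyg]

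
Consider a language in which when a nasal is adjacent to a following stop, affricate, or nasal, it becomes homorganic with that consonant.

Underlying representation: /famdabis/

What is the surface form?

/m/ before /d/ (alveolar) → [n]

[fandabis]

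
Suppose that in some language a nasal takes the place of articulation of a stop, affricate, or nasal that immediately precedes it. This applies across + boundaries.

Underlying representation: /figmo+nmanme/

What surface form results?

/m/ after /g/ (velar) → [ŋ]
/m/ after /n/ (alveolar) → [n]
/m/ after /n/ (alveolar) → [n]

[figŋo+nnanne]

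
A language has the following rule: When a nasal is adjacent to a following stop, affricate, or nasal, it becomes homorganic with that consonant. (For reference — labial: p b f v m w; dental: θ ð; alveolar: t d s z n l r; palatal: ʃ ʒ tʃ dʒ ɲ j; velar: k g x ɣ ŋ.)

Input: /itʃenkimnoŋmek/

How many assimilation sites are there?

/n/ before /k/ (velar) → [ŋ]
/m/ before /n/ (alveolar) → [n]
/ŋ/ before /m/ (labial) → [m]
3 segments change.

3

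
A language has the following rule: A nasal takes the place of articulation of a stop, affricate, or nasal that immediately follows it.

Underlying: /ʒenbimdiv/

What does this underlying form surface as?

/n/ before /b/ (labial) → [m]
/m/ before /d/ (alveolar) → [n]

[ʒembindiv]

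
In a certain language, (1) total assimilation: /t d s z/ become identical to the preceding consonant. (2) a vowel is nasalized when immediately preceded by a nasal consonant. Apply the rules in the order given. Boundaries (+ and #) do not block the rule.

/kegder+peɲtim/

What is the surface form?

[kegger+peɲɲĩm]

Rule 1: /d/ after /g/ → [g] (total assimilation)
Rule 1: /t/ after /ɲ/ → [ɲ] (total assimilation)
After rule 1: kegger+peɲɲim
Rule 2: /i/ after nasal /ɲ/ → [ĩ]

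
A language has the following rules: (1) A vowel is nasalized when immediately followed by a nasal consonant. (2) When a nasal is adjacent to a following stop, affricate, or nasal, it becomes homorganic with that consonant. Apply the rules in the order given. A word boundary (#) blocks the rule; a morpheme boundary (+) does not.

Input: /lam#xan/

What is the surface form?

Rule 1: /a/ before nasal /m/ → [ã]
Rule 1: /a/ before nasal /n/ → [ã]
After rule 1: lãm#xãn
Rule 2: no segment meets the rule's conditions; no change.

[lãm#xãn]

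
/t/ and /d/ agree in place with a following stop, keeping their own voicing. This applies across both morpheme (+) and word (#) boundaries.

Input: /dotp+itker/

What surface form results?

[dopp+ikker]

/t/ before /p/ (labial) → [p]
/t/ before /k/ (velar) → [k]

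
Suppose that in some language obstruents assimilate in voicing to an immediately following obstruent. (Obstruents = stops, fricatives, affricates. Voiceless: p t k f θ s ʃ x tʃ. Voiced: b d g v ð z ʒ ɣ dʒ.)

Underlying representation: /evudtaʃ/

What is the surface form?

[evuttaʃ]

/d/ before /t/ (voiceless) → [t]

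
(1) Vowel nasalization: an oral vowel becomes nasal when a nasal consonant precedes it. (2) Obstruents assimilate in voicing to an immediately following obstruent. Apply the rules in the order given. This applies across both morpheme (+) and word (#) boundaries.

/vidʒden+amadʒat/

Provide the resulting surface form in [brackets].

[vidʒden+ãmãdʒat]

Rule 1: /a/ after nasal /n/ → [ã]
Rule 1: /a/ after nasal /m/ → [ã]
After rule 1: vidʒden+ãmãdʒat
Rule 2: no segment meets the rule's conditions; no change.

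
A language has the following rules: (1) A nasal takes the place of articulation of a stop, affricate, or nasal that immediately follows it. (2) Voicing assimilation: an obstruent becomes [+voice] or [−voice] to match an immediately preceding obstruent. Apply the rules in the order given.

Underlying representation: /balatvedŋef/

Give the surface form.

Rule 1: no segment meets the rule's conditions; no change.
After rule 1: balatvedŋef
Rule 2: /v/ after /t/ (voiceless) → [f]

[balatfedŋef]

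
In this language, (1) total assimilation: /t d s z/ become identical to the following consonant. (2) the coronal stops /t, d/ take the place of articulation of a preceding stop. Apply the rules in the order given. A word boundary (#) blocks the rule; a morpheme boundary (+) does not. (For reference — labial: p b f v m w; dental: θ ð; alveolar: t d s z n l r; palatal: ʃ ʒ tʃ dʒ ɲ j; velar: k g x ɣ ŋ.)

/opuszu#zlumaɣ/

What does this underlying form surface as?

[opuzzu#llumaɣ]

Rule 1: /s/ before /z/ → [z] (total assimilation)
Rule 1: /z/ before /l/ → [l] (total assimilation)
After rule 1: opuzzu#llumaɣ
Rule 2: no segment meets the rule's conditions; no change.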